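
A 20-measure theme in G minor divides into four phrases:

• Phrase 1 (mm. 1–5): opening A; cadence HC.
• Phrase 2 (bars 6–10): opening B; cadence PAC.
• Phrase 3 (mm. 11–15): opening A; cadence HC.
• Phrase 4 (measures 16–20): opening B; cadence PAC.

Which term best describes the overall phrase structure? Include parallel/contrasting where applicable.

repeated period

The cadence pattern HC–PAC–HC–PAC is weak–strong twice, and phrases 3–4 restate phrases 1–2: a period heard twice, not a double period (which would end weakly at phrase 2).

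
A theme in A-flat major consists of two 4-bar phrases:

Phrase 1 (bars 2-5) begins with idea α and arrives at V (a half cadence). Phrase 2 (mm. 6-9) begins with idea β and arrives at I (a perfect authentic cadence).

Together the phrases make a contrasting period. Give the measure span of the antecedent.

measures 2–5

The phrase ending with the weaker cadence (half cadence) is the antecedent; the one ending more conclusively (perfect authentic cadence) is the consequent. The antecedent is measures 2–5.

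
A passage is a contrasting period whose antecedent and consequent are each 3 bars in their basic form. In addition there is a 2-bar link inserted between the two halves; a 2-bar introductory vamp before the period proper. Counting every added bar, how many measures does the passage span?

10 measures

Basic contrasting period: 3 + 3 = 6 bars.
6 (basic form) + 2 (link) + 2 (introduction) = 10.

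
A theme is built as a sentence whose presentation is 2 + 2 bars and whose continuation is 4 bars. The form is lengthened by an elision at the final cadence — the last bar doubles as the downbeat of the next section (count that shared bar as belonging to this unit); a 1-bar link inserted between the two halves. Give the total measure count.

9 measures

Basic sentence: 2 + 2 + 4 = 8 bars.
8 (basic form) + 1 (link) = 9.
The elision shares a bar with the next section but does not change this unit's count.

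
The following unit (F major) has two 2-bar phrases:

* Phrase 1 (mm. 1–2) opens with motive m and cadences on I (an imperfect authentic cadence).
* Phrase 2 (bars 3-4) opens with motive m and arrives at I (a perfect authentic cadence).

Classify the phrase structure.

Phrase 1 ends with an imperfect authentic cadence (weaker) and phrase 2 with a perfect authentic cadence (stronger): antecedent + consequent = a period.
The two phrases open with the same material (m / m), so the period is parallel.

parallel period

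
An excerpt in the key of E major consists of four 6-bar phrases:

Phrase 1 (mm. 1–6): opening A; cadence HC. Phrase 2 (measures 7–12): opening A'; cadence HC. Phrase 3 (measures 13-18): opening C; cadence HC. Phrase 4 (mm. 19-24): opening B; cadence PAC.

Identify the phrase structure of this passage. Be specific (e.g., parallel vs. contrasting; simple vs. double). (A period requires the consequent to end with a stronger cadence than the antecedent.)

contrasting double period

Four phrases in two halves: the first half (mm. 1–12) ends with a half cadence, the second (mm. 13–24) with a perfect authentic cadence — a large antecedent–consequent pair, i.e. a double period.
Phrase 3 begins with different material from phrase 1, making it contrasting.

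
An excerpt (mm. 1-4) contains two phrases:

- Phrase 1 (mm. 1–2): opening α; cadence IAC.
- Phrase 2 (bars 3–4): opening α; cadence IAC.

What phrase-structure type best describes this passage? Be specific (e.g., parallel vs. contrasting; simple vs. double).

Both phrases have the same opening (α) and the same cadence (imperfect authentic cadence): the second is a restatement, not a consequent, so this is a repeated phrase rather than a period.

repeated phrase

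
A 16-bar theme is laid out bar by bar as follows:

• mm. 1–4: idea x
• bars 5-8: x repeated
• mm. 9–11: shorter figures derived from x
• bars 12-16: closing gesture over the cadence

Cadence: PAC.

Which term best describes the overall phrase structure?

Basic idea (measures 1–4) + its repetition (mm. 5–8) form the presentation; fragmentation and cadence (mm. 9–16) form the continuation — the 16-bar whole is a sentence.

sentence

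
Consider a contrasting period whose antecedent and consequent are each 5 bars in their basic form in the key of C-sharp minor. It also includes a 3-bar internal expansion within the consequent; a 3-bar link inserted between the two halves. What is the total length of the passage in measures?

16 measures

Basic contrasting period: 5 + 5 = 10 bars.
10 (basic form) + 3 (internal expansion) + 3 (link) = 16.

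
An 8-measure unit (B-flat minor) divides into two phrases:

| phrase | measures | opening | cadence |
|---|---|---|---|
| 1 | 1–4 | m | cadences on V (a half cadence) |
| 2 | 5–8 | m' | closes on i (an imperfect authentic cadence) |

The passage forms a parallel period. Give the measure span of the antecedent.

measures 1–4

The antecedent is the phrase ending with the weaker cadence (half cadence, phrase 1) and the consequent the one ending more conclusively (imperfect authentic cadence, phrase 2); the antecedent is measures 1–4.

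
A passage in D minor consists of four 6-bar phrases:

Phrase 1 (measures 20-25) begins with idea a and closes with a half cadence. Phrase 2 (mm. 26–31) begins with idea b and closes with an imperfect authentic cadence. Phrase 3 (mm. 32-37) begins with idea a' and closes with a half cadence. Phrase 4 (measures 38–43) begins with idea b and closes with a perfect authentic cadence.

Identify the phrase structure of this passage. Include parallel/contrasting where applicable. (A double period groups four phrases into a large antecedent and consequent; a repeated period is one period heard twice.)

parallel double period

Four phrases in two halves: the first half (bars 20–31) ends with an imperfect authentic cadence, the second (mm. 32-43) with a perfect authentic cadence — a large antecedent–consequent pair, i.e. a double period.
Phrase 3 begins with the same material as phrase 1, making it parallel.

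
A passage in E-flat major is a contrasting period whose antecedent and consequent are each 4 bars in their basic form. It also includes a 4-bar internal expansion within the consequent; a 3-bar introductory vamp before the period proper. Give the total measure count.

Basic contrasting period: 4 + 4 = 8 bars.
8 (basic form) + 4 (internal expansion) + 3 (introduction) = 15.

15 measures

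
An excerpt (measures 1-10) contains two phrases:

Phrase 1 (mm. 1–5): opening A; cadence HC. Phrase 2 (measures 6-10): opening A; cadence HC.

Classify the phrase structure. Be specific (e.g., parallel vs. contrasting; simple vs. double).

repeated phrase

Both phrases have the same opening (A) and the same cadence (half cadence): the second is a restatement, not a consequent, so this is a repeated phrase rather than a period.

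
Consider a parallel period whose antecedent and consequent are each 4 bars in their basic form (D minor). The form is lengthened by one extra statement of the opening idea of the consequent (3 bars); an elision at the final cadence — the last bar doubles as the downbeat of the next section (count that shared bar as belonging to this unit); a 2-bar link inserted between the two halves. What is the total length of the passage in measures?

13 measures

Basic parallel period: 4 + 4 = 8 bars.
8 (basic form) + 3 (extra statement) + 2 (link) = 13.
The elision shares a bar with the next section but does not change this unit's count.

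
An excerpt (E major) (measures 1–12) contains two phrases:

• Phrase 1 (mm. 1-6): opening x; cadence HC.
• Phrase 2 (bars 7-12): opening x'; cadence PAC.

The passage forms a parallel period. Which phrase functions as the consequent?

The phrase ending with the weaker cadence (half cadence) is the antecedent; the one ending more conclusively (perfect authentic cadence) is the consequent. The consequent is phrase 2.

phrase 2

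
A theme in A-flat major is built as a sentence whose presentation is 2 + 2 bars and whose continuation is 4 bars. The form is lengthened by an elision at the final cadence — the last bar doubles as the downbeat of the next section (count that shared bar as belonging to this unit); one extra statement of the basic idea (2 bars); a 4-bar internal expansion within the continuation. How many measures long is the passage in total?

Basic sentence: 2 + 2 + 4 = 8 bars.
8 (basic form) + 2 (extra statement) + 4 (internal expansion) = 14.
The elision shares a bar with the next section but does not change this unit's count.

14 measures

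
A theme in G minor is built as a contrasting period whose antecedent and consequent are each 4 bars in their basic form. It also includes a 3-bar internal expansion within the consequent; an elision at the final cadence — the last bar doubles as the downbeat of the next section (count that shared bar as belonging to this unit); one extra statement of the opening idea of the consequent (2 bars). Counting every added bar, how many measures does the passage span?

Basic contrasting period: 4 + 4 = 8 bars.
8 (basic form) + 3 (internal expansion) + 2 (extra statement) = 13.
The elision shares a bar with the next section but does not change this unit's count.

13 measures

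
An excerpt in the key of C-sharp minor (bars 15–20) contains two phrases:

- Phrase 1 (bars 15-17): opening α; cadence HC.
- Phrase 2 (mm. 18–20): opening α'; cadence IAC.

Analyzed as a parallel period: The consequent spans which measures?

measures 18–20

The antecedent is the phrase ending with the weaker cadence (half cadence, phrase 1) and the consequent the one ending more conclusively (imperfect authentic cadence, phrase 2); the consequent is mm. 18-20.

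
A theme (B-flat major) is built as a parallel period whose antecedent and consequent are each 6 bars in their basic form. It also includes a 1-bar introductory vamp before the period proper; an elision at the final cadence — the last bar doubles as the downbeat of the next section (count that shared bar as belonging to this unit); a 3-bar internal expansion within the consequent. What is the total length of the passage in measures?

16 measures

Basic parallel period: 6 + 6 = 12 bars.
12 (basic form) + 1 (introduction) + 3 (internal expansion) = 16.
The elision shares a bar with the next section but does not change this unit's count.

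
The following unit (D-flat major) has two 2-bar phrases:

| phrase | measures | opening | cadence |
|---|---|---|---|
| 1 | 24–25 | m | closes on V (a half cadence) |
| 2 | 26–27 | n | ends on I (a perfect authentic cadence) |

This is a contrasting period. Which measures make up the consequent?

measures 26–27

The phrase ending with the weaker cadence (half cadence) is the antecedent; the one ending more conclusively (perfect authentic cadence) is the consequent. The consequent is measures 26–27.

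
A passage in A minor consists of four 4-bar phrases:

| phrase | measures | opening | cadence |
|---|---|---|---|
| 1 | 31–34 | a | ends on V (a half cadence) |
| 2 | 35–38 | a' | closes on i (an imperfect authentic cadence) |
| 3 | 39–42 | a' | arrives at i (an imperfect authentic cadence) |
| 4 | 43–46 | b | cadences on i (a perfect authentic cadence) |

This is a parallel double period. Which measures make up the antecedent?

measures 31–38

In a double period the first pair of phrases (ending imperfect authentic cadence) is the large antecedent and the second pair (ending perfect authentic cadence) is the large consequent; the antecedent is measures 31–38.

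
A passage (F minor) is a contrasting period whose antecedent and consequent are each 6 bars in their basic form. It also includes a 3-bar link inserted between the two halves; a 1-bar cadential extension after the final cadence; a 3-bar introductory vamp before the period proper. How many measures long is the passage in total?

Basic contrasting period: 6 + 6 = 12 bars.
12 (basic form) + 3 (link) + 1 (cadential extension) + 3 (introduction) = 19.

19 measures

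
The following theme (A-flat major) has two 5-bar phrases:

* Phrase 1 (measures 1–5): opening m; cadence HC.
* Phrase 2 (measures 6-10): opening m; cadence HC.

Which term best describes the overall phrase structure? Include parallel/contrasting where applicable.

repeated phrase

Both phrases have the same opening (m) and the same cadence (half cadence): the second is a restatement, not a consequent, so this is a repeated phrase rather than a period.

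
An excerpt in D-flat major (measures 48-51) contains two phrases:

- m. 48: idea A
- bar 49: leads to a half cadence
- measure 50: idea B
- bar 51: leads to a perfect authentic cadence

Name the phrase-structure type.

Phrase 1 ends with a half cadence (weaker) and phrase 2 with a perfect authentic cadence (stronger): antecedent + consequent = a period.
The two phrases open with different material (A / B), so the period is contrasting.

contrasting period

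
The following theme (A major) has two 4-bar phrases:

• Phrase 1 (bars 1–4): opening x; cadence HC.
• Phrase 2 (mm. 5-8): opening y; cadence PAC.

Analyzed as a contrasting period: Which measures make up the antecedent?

The antecedent is the phrase ending with the weaker cadence (half cadence, phrase 1) and the consequent the one ending more conclusively (perfect authentic cadence, phrase 2); the antecedent is mm. 1–4.

measures 1–4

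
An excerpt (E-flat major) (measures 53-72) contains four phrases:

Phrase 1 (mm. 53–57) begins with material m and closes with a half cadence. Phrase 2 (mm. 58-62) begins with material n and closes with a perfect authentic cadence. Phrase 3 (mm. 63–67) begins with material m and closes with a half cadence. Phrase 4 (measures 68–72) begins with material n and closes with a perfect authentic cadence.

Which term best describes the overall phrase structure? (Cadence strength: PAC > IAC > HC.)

The cadence pattern HC–PAC–HC–PAC is weak–strong twice, and phrases 3–4 restate phrases 1–2: a period heard twice, not a double period (which would end weakly at phrase 2).

repeated period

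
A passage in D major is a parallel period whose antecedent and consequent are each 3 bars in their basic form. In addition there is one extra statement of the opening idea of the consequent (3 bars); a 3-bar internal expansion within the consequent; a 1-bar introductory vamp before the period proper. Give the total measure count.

Basic parallel period: 3 + 3 = 6 bars.
6 (basic form) + 3 (extra statement) + 3 (internal expansion) + 1 (introduction) = 13.

13 measures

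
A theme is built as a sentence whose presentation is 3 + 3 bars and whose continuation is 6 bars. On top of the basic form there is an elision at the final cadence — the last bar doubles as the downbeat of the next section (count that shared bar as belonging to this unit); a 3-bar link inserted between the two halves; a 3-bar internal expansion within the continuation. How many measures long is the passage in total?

Basic sentence: 3 + 3 + 6 = 12 bars.
12 (basic form) + 3 (link) + 3 (internal expansion) = 18.
The elision shares a bar with the next section but does not change this unit's count.

18 measures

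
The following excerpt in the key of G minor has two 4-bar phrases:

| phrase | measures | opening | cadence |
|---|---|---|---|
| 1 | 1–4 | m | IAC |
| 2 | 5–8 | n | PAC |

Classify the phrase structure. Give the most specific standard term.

Phrase 1 ends with an imperfect authentic cadence (weaker) and phrase 2 with a perfect authentic cadence (stronger): antecedent + consequent = a period.
The two phrases open with different material (m / n), so the period is contrasting.

contrasting period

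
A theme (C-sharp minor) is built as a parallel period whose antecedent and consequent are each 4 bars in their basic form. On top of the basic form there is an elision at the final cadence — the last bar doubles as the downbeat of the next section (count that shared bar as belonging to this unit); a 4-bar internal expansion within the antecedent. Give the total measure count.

Basic parallel period: 4 + 4 = 8 bars.
8 (basic form) + 4 (internal expansion) = 12.
The elision shares a bar with the next section but does not change this unit's count.

12 measures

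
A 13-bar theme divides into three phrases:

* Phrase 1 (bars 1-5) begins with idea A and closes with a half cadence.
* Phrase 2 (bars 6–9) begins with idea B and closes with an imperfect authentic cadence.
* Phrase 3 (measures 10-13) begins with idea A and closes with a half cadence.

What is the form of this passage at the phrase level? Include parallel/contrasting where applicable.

The final phrase closes with a half cadence, which is not stronger than the preceding imperfect authentic cadence; the 3 phrases lack an overall antecedent–consequent design and so form a phrase group.

phrase group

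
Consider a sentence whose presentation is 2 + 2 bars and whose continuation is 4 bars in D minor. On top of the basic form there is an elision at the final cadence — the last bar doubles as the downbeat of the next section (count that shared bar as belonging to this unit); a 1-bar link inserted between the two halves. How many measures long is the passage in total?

9 measures

Basic sentence: 2 + 2 + 4 = 8 bars.
8 (basic form) + 1 (link) = 9.
The elision shares a bar with the next section but does not change this unit's count.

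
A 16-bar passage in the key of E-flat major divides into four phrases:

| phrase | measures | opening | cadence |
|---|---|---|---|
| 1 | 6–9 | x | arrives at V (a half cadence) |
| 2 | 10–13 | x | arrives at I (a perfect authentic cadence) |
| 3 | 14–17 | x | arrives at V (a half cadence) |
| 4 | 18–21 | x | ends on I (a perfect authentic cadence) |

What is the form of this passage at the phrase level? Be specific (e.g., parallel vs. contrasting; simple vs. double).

repeated period

The cadence pattern HC–PAC–HC–PAC is weak–strong twice, and phrases 3–4 restate phrases 1–2: a period heard twice, not a double period (which would end weakly at phrase 2).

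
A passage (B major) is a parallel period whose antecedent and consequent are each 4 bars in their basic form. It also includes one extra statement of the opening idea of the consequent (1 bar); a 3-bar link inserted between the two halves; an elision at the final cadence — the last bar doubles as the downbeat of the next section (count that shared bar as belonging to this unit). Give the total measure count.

Basic parallel period: 4 + 4 = 8 bars.
8 (basic form) + 1 (extra statement) + 3 (link) = 12.
The elision shares a bar with the next section but does not change this unit's count.

12 measures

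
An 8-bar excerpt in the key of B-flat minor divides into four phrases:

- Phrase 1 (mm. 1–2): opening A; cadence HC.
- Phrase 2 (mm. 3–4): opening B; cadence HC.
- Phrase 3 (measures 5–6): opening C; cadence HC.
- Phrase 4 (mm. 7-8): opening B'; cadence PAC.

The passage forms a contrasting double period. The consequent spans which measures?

In a double period the four phrases pair into a large antecedent (phrases 1–2, ending half cadence) and a large consequent (phrases 3–4, ending perfect authentic cadence). The consequent spans mm. 5-8.

measures 5–8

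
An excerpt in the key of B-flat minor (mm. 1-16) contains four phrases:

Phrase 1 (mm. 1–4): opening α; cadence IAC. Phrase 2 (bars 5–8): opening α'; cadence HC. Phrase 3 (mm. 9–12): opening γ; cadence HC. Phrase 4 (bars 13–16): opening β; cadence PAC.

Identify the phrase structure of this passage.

contrasting double period

Four phrases in two halves: the first half (mm. 1-8) ends with a half cadence, the second (mm. 9–16) with a perfect authentic cadence — a large antecedent–consequent pair, i.e. a double period.
Phrase 3 begins with different material from phrase 1, making it contrasting.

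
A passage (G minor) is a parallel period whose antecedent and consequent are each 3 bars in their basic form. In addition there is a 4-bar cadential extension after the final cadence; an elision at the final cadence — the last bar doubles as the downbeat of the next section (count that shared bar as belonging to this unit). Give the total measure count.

Basic parallel period: 3 + 3 = 6 bars.
6 (basic form) + 4 (cadential extension) = 10.
The elision shares a bar with the next section but does not change this unit's count.

10 measures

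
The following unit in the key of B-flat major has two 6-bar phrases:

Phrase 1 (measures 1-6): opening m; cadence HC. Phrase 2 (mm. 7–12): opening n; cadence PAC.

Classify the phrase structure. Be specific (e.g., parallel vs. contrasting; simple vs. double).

contrasting period

Phrase 1 ends with a half cadence (weaker) and phrase 2 with a perfect authentic cadence (stronger): antecedent + consequent = a period.
The two phrases open with different material (m / n), so the period is contrasting.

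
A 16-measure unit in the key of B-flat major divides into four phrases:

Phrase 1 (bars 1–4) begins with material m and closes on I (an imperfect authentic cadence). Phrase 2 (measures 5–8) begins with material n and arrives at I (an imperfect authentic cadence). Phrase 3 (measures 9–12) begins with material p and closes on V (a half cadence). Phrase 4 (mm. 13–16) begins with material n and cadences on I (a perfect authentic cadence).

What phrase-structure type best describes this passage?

Four phrases in two halves: the first half (mm. 1-8) ends with an imperfect authentic cadence, the second (measures 9–16) with a perfect authentic cadence — a large antecedent–consequent pair, i.e. a double period.
Phrase 3 begins with different material from phrase 1, making it contrasting.

contrasting double period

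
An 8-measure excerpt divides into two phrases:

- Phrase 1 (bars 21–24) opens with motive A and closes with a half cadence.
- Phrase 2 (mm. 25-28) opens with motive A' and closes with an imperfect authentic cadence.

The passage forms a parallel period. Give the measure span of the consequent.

The phrase ending with the weaker cadence (half cadence) is the antecedent; the one ending more conclusively (imperfect authentic cadence) is the consequent. The consequent is measures 25–28.

measures 25–28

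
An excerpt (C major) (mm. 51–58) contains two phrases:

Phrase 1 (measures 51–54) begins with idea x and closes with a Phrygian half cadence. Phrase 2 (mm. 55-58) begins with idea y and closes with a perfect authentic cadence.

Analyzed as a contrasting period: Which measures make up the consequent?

The antecedent is the phrase ending with the weaker cadence (Phrygian half cadence, phrase 1) and the consequent the one ending more conclusively (perfect authentic cadence, phrase 2); the consequent is bars 55-58.

measures 55–58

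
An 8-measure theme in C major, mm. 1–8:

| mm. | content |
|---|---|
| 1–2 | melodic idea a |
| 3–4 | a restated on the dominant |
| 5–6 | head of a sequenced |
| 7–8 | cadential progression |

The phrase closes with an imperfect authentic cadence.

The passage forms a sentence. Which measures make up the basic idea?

The presentation of a sentence is the basic idea (bars 1-2) plus its repetition (mm. 3–4); the basic idea is therefore bars 1–2.

measures 1–2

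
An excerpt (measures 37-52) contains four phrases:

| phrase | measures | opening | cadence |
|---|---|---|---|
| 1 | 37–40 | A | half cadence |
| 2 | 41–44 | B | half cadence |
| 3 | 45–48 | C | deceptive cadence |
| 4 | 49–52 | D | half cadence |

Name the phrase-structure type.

Phrase 4 ends with a half cadence, no stronger than phrase 2's half cadence, so the four phrases do not form a double period; nor do phrases 3–4 duplicate 1–2, so it is not a repeated period. With no phrase reaching a conclusive cadence, the passage is a phrase group.

phrase group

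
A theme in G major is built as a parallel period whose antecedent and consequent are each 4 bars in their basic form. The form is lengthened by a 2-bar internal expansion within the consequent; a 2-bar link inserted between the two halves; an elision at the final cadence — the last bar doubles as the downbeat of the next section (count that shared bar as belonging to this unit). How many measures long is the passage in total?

12 measures

Basic parallel period: 4 + 4 = 8 bars.
8 (basic form) + 2 (internal expansion) + 2 (link) = 12.
The elision shares a bar with the next section but does not change this unit's count.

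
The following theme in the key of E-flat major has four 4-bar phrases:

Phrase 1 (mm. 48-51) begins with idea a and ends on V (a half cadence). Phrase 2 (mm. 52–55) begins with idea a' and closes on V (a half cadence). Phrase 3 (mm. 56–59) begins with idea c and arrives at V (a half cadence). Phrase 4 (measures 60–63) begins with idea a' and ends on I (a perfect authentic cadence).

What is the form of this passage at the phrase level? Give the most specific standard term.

contrasting double period

Four phrases in two halves: the first half (measures 48–55) ends with a half cadence, the second (bars 56–63) with a perfect authentic cadence — a large antecedent–consequent pair, i.e. a double period.
Phrase 3 begins with different material from phrase 1, making it contrasting.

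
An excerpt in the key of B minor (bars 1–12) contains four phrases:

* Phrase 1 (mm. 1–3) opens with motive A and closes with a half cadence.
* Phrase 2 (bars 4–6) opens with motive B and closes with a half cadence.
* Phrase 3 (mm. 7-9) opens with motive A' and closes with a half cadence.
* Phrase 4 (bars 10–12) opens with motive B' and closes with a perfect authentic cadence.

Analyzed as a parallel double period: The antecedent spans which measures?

measures 1–6

In a double period the four phrases pair into a large antecedent (phrases 1–2, ending half cadence) and a large consequent (phrases 3–4, ending perfect authentic cadence). The antecedent spans mm. 1–6.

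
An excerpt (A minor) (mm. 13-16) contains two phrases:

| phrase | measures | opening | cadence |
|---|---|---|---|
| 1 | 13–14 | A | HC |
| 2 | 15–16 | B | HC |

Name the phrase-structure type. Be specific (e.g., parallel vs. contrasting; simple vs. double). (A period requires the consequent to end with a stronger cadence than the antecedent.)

The second phrase closes with a half cadence, which is not stronger than the first phrase's half cadence; without a weak→strong cadential pair there is no antecedent–consequent relationship, so this is a phrase group rather than a period.

phrase group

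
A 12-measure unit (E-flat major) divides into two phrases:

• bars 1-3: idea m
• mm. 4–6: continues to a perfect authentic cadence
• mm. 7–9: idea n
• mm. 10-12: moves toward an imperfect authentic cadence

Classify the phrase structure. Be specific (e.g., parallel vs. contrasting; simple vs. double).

phrase group

The second phrase closes with an imperfect authentic cadence, which is not stronger than the first phrase's perfect authentic cadence; without a weak→strong cadential pair there is no antecedent–consequent relationship, so this is a phrase group rather than a period.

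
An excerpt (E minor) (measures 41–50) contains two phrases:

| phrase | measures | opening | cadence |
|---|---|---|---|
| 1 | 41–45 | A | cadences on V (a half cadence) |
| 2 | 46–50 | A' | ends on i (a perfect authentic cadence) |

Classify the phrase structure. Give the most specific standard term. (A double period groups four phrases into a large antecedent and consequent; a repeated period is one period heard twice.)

parallel period

Phrase 1 ends with a half cadence (weaker) and phrase 2 with a perfect authentic cadence (stronger): antecedent + consequent = a period.
The two phrases open with the same material (A / A'), so the period is parallel.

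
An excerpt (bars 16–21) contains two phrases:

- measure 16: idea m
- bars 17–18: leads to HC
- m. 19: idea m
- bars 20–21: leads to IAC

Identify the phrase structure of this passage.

parallel period

Phrase 1 ends with a half cadence (weaker) and phrase 2 with an imperfect authentic cadence (stronger): antecedent + consequent = a period.
The two phrases open with the same material (m / m), so the period is parallel.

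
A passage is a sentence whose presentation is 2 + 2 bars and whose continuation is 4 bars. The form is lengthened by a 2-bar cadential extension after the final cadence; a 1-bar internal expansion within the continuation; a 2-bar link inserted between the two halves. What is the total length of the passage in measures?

13 measures

Basic sentence: 2 + 2 + 4 = 8 bars.
8 (basic form) + 2 (cadential extension) + 1 (internal expansion) + 2 (link) = 13.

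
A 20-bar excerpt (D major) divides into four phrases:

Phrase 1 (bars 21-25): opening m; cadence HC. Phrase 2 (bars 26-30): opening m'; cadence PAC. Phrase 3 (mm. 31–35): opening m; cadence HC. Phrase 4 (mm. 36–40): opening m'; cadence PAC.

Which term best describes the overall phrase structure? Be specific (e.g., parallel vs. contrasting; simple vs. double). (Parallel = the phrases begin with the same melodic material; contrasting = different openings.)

repeated period

The cadence pattern HC–PAC–HC–PAC is weak–strong twice, and phrases 3–4 restate phrases 1–2: a period heard twice, not a double period (which would end weakly at phrase 2).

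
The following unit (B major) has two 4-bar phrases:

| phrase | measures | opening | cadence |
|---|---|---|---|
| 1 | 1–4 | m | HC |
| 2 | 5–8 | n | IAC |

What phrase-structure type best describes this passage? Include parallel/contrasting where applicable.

contrasting period

Phrase 1 ends with a half cadence (weaker) and phrase 2 with an imperfect authentic cadence (stronger): antecedent + consequent = a period.
The two phrases open with different material (m / n), so the period is contrasting.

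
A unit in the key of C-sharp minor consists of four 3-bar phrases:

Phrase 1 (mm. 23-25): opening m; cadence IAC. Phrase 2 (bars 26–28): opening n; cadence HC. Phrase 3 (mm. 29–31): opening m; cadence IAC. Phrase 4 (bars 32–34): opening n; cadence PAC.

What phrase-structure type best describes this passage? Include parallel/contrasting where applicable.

parallel double period

Four phrases in two halves: the first half (bars 23-28) ends with a half cadence, the second (mm. 29–34) with a perfect authentic cadence — a large antecedent–consequent pair, i.e. a double period.
Phrase 3 begins with the same material as phrase 1, making it parallel.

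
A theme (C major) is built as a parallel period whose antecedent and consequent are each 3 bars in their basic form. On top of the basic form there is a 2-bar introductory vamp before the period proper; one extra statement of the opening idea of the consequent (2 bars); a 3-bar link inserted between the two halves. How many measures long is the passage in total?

13 measures

Basic parallel period: 3 + 3 = 6 bars.
6 (basic form) + 2 (introduction) + 2 (extra statement) + 3 (link) = 13.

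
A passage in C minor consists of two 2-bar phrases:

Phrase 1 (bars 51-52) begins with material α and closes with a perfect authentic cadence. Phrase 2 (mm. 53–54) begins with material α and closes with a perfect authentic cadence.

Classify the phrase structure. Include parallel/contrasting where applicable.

Both phrases have the same opening (α) and the same cadence (perfect authentic cadence): the second is a restatement, not a consequent, so this is a repeated phrase rather than a period.

repeated phrase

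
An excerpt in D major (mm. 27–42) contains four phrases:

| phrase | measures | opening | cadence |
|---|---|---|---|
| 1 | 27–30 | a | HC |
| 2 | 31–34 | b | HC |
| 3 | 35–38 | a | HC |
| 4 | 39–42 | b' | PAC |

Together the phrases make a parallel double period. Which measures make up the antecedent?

In a double period the first pair of phrases (ending half cadence) is the large antecedent and the second pair (ending perfect authentic cadence) is the large consequent; the antecedent is measures 27–34.

measures 27–34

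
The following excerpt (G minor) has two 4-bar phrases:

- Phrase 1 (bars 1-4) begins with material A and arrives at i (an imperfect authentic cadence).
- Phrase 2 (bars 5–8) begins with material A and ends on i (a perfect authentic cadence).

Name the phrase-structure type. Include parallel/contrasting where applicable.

Phrase 1 ends with an imperfect authentic cadence (weaker) and phrase 2 with a perfect authentic cadence (stronger): antecedent + consequent = a period.
The two phrases open with the same material (A / A), so the period is parallel.

parallel period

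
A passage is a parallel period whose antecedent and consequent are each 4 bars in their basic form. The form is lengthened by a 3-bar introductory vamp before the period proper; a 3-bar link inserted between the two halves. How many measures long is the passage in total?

Basic parallel period: 4 + 4 = 8 bars.
8 (basic form) + 3 (introduction) + 3 (link) = 14.

14 measures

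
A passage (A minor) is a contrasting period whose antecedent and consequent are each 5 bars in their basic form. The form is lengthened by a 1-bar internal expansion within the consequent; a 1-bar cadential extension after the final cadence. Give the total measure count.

12 measures

Basic contrasting period: 5 + 5 = 10 bars.
10 (basic form) + 1 (internal expansion) + 1 (cadential extension) = 12.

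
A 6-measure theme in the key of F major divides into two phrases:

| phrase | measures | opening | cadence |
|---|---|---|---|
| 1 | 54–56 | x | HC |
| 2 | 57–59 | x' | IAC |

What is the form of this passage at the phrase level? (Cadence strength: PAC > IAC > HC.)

parallel period

Phrase 1 ends with a half cadence (weaker) and phrase 2 with an imperfect authentic cadence (stronger): antecedent + consequent = a period.
The two phrases open with the same material (x / x'), so the period is parallel.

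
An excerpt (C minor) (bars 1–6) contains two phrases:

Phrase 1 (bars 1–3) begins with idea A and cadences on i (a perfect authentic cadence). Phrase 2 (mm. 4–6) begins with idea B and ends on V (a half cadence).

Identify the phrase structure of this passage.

The second phrase closes with a half cadence, which is not stronger than the first phrase's perfect authentic cadence; without a weak→strong cadential pair there is no antecedent–consequent relationship, so this is a phrase group rather than a period.

phrase group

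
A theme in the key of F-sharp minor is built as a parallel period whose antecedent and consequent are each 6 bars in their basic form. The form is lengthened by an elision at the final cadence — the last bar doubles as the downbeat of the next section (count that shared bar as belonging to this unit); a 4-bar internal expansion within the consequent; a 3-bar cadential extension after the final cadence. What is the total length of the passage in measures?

Basic parallel period: 6 + 6 = 12 bars.
12 (basic form) + 4 (internal expansion) + 3 (cadential extension) = 19.
The elision shares a bar with the next section but does not change this unit's count.

19 measures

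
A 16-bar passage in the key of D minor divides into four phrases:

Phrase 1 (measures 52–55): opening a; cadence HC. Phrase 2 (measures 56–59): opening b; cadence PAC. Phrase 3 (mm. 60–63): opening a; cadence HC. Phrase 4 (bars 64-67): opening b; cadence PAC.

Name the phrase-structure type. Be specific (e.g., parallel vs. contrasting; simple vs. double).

The cadence pattern HC–PAC–HC–PAC is weak–strong twice, and phrases 3–4 restate phrases 1–2: a period heard twice, not a double period (which would end weakly at phrase 2).

repeated period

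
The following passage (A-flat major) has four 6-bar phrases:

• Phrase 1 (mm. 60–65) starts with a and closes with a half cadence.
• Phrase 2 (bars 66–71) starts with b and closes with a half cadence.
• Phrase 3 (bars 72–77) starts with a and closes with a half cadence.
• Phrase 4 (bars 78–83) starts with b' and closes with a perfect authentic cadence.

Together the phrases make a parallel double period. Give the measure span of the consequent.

measures 72–83

In a double period the first pair of phrases (ending half cadence) is the large antecedent and the second pair (ending perfect authentic cadence) is the large consequent; the consequent is measures 72–83.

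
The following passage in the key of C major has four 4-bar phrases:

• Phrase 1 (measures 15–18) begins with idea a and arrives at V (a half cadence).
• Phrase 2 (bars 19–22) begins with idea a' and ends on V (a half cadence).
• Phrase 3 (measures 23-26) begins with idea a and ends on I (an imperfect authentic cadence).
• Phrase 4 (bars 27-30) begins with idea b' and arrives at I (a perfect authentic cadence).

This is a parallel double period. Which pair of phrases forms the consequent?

phrases 3 and 4

In a double period the first pair of phrases (ending half cadence) is the large antecedent and the second pair (ending perfect authentic cadence) is the large consequent; the consequent is phrases 3 and 4.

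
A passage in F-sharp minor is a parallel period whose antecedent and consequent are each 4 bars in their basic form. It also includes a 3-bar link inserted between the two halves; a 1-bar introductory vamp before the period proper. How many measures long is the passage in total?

Basic parallel period: 4 + 4 = 8 bars.
8 (basic form) + 3 (link) + 1 (introduction) = 12.

12 measures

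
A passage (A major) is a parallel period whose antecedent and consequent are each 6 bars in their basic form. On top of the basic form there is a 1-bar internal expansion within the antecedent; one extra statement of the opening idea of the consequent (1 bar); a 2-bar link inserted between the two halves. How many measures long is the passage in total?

16 measures

Basic parallel period: 6 + 6 = 12 bars.
12 (basic form) + 1 (internal expansion) + 1 (extra statement) + 2 (link) = 16.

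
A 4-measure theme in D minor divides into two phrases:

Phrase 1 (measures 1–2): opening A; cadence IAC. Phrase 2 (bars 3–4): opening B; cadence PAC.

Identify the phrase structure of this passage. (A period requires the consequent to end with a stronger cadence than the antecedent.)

Phrase 1 ends with an imperfect authentic cadence (weaker) and phrase 2 with a perfect authentic cadence (stronger): antecedent + consequent = a period.
The two phrases open with different material (A / B), so the period is contrasting.

contrasting period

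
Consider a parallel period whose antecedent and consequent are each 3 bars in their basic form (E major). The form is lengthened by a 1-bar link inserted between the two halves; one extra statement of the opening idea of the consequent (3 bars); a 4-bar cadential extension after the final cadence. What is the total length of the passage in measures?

Basic parallel period: 3 + 3 = 6 bars.
6 (basic form) + 1 (link) + 3 (extra statement) + 4 (cadential extension) = 14.

14 measures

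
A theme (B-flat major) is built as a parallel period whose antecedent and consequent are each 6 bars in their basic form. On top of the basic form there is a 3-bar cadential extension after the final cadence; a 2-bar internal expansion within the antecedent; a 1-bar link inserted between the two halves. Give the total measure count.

Basic parallel period: 6 + 6 = 12 bars.
12 (basic form) + 3 (cadential extension) + 2 (internal expansion) + 1 (link) = 18.

18 measures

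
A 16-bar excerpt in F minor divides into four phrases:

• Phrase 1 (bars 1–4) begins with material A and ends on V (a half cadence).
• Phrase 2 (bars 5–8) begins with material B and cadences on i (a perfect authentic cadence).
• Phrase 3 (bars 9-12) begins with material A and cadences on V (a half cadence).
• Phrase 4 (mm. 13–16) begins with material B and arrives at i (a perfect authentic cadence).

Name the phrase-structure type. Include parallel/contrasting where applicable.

repeated period

The cadence pattern HC–PAC–HC–PAC is weak–strong twice, and phrases 3–4 restate phrases 1–2: a period heard twice, not a double period (which would end weakly at phrase 2).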